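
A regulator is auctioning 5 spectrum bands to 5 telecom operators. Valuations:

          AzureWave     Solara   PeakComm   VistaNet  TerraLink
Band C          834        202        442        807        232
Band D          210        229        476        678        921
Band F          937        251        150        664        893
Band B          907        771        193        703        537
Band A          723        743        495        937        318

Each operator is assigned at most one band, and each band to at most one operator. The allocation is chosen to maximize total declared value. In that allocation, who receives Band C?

PeakComm receives Band C.

Optimal: AzureWave→Band F ($937M), Solara→Band B ($771M), PeakComm→Band C ($442M), VistaNet→Band A ($937M), TerraLink→Band D ($921M) — total 937+771+442+937+921 = $4008M.
Column-greedy (each band in turn goes to its best remaining operator) gives $3685M, worse by 323.
Next-best assignment: AzureWave→Band F, Solara→Band B, PeakComm→Band A, VistaNet→Band C, TerraLink→Band D = $3931M.
Swapping Solara↔PeakComm (Solara→Band C $202M, PeakComm→Band B $193M) loses 818.
PeakComm's own top band is Band A ($495M), but forcing PeakComm→Band A and reassigning the rest optimally gives only $3931M — worse by 77.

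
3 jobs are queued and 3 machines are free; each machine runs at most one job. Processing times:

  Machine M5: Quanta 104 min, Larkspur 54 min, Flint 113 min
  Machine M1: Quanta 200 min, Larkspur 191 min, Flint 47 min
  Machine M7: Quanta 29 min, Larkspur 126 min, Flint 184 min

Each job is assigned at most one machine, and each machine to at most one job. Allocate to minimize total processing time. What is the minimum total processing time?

Minimum total: 130 min

Optimal: Quanta→Machine M7 (29 min), Larkspur→Machine M5 (54 min), Flint→Machine M1 (47 min) — total 29+54+47 = 130 min.
Swapping Larkspur↔Flint (Larkspur→Machine M1 191 min, Flint→Machine M5 113 min) adds 203.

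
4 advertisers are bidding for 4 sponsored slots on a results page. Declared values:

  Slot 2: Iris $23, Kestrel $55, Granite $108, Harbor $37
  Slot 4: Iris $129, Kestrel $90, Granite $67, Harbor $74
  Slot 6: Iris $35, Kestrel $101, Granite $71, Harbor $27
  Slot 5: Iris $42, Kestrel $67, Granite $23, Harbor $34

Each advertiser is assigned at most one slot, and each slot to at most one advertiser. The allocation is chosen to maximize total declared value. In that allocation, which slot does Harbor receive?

Harbor receives Slot 5.

Optimal: Iris→Slot 4 ($129), Kestrel→Slot 6 ($101), Granite→Slot 2 ($108), Harbor→Slot 5 ($34) — total 129+101+108+34 = $372.
Next-best assignment: Iris→Slot 4, Kestrel→Slot 5, Granite→Slot 2, Harbor→Slot 6 = $331.
Swapping Kestrel↔Harbor (Kestrel→Slot 5 $67, Harbor→Slot 6 $27) loses 41.
Harbor's own top slot is Slot 4 ($74), but forcing Harbor→Slot 4 and reassigning the rest optimally gives only $325 — worse by 47.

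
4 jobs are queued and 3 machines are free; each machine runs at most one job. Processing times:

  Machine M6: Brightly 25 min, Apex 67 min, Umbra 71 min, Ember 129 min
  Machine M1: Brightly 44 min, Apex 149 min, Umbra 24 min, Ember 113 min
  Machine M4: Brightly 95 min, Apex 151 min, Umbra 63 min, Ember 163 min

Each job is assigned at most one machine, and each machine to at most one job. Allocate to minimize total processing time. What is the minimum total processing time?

Optimal: Apex→Machine M6 (67 min), Brightly→Machine M1 (44 min), Umbra→Machine M4 (63 min) — total 67+44+63 = 174 min.
Swapping Umbra↔Apex (Umbra→Machine M6 71 min, Apex→Machine M4 151 min) adds 92.
No other one-to-one assignment undercuts 174 min.

Min total: 174 min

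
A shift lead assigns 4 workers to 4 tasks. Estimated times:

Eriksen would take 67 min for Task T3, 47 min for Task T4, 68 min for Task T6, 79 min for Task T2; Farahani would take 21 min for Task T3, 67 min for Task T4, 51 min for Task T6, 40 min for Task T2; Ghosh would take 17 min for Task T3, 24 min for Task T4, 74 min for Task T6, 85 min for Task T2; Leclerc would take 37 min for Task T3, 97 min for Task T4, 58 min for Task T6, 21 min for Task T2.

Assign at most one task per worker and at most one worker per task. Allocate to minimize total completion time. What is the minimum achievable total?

This is the linear assignment problem.
Optimal: Eriksen→Task T6 (68 min), Farahani→Task T3 (21 min), Ghosh→Task T4 (24 min), Leclerc→Task T2 (21 min) — total 68+21+24+21 = 134 min.
Min-entry greedy (repeatedly take the single cheapest remaining cell) gives 136 min, worse by 2.
Swapping Ghosh↔Leclerc (Ghosh→Task T2 85 min, Leclerc→Task T4 97 min) adds 137.
No other one-to-one assignment undercuts 134 min.

Min total: 134 min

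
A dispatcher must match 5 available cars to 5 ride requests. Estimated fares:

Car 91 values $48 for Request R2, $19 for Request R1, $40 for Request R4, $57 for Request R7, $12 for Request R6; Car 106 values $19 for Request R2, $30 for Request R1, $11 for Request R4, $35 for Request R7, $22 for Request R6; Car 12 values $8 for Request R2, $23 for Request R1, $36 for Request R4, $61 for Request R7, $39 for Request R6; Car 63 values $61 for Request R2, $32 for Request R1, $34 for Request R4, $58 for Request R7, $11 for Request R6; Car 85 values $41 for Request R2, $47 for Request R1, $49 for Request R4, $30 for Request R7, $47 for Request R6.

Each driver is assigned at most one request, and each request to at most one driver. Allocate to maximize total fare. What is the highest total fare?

Optimal: Car 91→Request R4 ($40), Car 106→Request R1 ($30), Car 12→Request R7 ($61), Car 63→Request R2 ($61), Car 85→Request R6 ($47) — total 40+30+61+61+47 = $239.
Next-best assignment: Car 91→Request R7, Car 106→Request R1, Car 12→Request R6, Car 63→Request R2, Car 85→Request R4 = $236.
Every other assignment is strictly worse.

Max total: $239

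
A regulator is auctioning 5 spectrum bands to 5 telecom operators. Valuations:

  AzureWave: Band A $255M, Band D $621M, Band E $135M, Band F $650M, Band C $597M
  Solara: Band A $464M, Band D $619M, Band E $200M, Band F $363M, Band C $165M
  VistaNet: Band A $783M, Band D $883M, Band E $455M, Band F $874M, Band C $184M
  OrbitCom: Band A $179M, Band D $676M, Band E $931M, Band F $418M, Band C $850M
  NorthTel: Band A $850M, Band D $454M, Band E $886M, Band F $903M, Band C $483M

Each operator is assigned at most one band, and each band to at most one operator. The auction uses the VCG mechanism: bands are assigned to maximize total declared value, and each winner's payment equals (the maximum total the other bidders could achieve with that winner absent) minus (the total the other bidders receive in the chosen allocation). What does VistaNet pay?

Efficient allocation: AzureWave→Band C ($597M), Solara→Band D ($619M), VistaNet→Band F ($874M), OrbitCom→Band E ($931M), NorthTel→Band A ($850M); total welfare W = $3871M.
VistaNet receives Band F at value $874M, so the others get W − 874 = $2997M.
Without VistaNet: best allocation of the remaining 4 bidders over all 5 bands is AzureWave→Band F ($650M), Solara→Band D ($619M), OrbitCom→Band E ($931M), NorthTel→Band A ($850M), total $3050M.
VCG payment = (others' best without VistaNet) − (others' welfare with VistaNet) = 3050 − 2997 = $53M.

VistaNet pays $53M.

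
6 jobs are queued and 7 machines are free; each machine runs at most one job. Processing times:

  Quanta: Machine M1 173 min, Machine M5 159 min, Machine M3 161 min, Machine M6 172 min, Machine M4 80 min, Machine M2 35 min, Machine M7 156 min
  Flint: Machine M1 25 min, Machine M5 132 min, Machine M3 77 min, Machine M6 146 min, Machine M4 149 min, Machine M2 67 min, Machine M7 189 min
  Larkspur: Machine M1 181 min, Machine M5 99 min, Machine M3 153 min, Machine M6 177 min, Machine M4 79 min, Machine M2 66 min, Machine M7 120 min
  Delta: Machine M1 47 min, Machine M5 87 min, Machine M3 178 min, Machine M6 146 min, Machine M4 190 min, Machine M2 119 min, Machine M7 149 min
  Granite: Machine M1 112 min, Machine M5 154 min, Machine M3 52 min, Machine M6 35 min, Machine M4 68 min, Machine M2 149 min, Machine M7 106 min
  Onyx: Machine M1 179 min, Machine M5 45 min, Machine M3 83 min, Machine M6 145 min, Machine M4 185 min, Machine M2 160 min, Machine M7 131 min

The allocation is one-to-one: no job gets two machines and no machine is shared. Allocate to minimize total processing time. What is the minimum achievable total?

This is a one-to-one assignment (minimum-cost bipartite matching).
Optimal: Quanta→Machine M2 (35 min), Flint→Machine M3 (77 min), Larkspur→Machine M4 (79 min), Delta→Machine M1 (47 min), Granite→Machine M6 (35 min), Onyx→Machine M5 (45 min) — total 35+77+79+47+35+45 = 318 min.
Column-greedy (each machine in turn goes to its cheapest remaining job) gives 382 min, worse by 64.

Min total: 318 min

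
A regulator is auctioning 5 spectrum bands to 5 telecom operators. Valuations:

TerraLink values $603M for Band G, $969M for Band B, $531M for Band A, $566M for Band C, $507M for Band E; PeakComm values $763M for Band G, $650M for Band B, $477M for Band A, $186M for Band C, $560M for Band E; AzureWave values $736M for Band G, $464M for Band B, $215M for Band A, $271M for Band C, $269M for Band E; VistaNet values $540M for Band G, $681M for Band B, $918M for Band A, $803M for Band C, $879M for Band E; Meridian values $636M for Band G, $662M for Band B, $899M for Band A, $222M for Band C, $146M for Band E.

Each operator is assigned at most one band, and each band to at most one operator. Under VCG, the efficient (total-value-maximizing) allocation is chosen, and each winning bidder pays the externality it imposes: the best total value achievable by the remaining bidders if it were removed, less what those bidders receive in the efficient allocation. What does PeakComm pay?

Efficient allocation: TerraLink→Band B ($969M), PeakComm→Band E ($560M), AzureWave→Band G ($736M), VistaNet→Band C ($803M), Meridian→Band A ($899M); total welfare W = $3967M.
PeakComm receives Band E at value $560M, so the others get W − 560 = $3407M.
Without PeakComm: best allocation of the remaining 4 bidders over all 5 bands is TerraLink→Band B ($969M), AzureWave→Band G ($736M), VistaNet→Band E ($879M), Meridian→Band A ($899M), total $3483M.
VCG payment = (others' best without PeakComm) − (others' welfare with PeakComm) = 3483 − 3407 = $76M.

PeakComm pays $76M.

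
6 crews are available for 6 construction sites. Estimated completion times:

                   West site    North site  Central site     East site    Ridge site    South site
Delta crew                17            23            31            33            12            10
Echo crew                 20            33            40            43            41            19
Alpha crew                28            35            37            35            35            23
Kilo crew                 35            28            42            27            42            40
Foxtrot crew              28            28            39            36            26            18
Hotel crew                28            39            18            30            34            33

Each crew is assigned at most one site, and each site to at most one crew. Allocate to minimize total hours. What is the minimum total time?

Optimal: Delta crew→Ridge site (12 hours), Echo crew→West site (20 hours), Alpha crew→South site (23 hours), Kilo crew→East site (27 hours), Foxtrot crew→North site (28 hours), Hotel crew→Central site (18 hours) — total 12+20+23+27+28+18 = 128 hours.
Next-best assignment: Delta crew→Ridge site, Echo crew→West site, Alpha crew→North site, Kilo crew→East site, Foxtrot crew→South site, Hotel crew→Central site = 130 hours.

Minimum total: 128 hours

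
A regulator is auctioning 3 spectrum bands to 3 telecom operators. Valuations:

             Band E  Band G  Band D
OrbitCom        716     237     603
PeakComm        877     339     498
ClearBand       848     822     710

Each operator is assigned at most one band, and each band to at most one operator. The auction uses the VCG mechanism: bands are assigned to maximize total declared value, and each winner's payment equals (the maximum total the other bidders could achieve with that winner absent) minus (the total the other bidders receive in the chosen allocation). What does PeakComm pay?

PeakComm pays $113M.

Efficient allocation: OrbitCom→Band D ($603M), PeakComm→Band E ($877M), ClearBand→Band G ($822M); total welfare W = $2302M.
PeakComm receives Band E at value $877M, so the others get W − 877 = $1425M.
Without PeakComm: best allocation of the remaining 2 bidders over all 3 bands is OrbitCom→Band E ($716M), ClearBand→Band G ($822M), total $1538M.
VCG payment = (others' best without PeakComm) − (others' welfare with PeakComm) = 1538 − 1425 = $113M.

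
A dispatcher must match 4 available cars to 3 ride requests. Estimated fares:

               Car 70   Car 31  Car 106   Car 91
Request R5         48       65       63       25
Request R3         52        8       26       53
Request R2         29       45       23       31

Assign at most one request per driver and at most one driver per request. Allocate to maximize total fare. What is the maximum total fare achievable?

This is a one-to-one assignment (maximum-weight bipartite matching).
Optimal: Car 106→Request R5 ($63), Car 91→Request R3 ($53), Car 31→Request R2 ($45) — total 63+53+45 = $161.
Column-greedy (each request in turn goes to its best remaining driver) gives $147, worse by 14.
Next-best assignment: Car 106→Request R5, Car 70→Request R3, Car 31→Request R2 = $160.
Swapping Car 106↔Car 31 (Car 106→Request R2 $23, Car 31→Request R5 $65) loses 20.

Maximum total: $161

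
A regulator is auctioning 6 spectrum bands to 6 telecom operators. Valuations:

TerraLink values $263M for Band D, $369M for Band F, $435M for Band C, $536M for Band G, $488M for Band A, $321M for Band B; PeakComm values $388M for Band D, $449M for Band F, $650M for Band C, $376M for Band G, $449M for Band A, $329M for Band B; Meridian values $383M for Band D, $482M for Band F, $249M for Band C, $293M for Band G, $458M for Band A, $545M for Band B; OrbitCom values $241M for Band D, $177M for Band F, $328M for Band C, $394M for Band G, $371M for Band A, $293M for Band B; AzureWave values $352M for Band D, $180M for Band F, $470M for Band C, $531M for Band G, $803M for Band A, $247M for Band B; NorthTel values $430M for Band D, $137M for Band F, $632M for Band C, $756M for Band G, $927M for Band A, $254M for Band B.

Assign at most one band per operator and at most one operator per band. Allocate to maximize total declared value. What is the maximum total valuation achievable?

Treat this as an assignment problem: match each operator to one band.
Optimal: TerraLink→Band F ($369M), PeakComm→Band C ($650M), Meridian→Band B ($545M), OrbitCom→Band D ($241M), AzureWave→Band A ($803M), NorthTel→Band G ($756M) — total 369+650+545+241+803+756 = $3364M.
Column-greedy (each band in turn goes to its best remaining operator) gives $3194M, worse by 170.
Next-best assignment: TerraLink→Band F, PeakComm→Band C, Meridian→Band B, OrbitCom→Band D, AzureWave→Band G, NorthTel→Band A = $3263M.
Checked against all permutations: $3364M is optimal.

Maximum total: $3364M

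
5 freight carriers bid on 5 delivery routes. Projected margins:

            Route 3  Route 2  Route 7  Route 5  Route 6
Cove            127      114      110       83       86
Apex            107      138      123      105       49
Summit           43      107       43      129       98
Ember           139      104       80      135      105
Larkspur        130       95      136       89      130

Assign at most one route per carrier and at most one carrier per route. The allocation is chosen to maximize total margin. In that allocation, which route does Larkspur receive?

Optimal: Cove→Route 7 ($110k), Apex→Route 2 ($138k), Summit→Route 5 ($129k), Ember→Route 3 ($139k), Larkspur→Route 6 ($130k) — total 110+138+129+139+130 = $646k.
Column-greedy (each route in turn goes to its best remaining carrier) gives $628k, worse by 18.
Larkspur's own top route is Route 7 ($136k), but forcing Larkspur→Route 7 and reassigning the rest optimally gives only $635k — worse by 11.

Larkspur receives Route 6.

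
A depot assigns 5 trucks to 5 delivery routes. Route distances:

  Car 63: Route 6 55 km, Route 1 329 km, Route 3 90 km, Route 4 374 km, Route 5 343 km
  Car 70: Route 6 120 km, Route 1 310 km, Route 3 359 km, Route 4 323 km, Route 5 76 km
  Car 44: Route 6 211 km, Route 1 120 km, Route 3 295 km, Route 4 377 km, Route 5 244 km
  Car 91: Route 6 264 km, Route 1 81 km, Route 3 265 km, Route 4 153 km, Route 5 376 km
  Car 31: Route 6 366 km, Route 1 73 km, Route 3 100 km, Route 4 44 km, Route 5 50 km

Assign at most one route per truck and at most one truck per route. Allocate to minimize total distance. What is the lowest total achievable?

Optimal: Car 63→Route 3 (90 km), Car 70→Route 5 (76 km), Car 44→Route 6 (211 km), Car 91→Route 1 (81 km), Car 31→Route 4 (44 km) — total 90+76+211+81+44 = 502 km.
Min-entry greedy (repeatedly take the single cheapest remaining cell) gives 551 km, worse by 49.

Min total: 502 km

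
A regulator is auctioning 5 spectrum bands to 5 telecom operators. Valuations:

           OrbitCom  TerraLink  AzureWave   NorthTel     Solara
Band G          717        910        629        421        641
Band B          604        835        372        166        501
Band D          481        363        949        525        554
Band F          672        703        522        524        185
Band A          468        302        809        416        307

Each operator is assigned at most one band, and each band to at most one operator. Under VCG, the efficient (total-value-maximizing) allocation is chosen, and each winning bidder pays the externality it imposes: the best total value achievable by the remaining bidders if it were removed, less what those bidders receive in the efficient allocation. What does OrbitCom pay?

Efficient allocation: OrbitCom→Band F ($672M), TerraLink→Band B ($835M), AzureWave→Band D ($949M), NorthTel→Band A ($416M), Solara→Band G ($641M); total welfare W = $3513M.
OrbitCom receives Band F at value $672M, so the others get W − 672 = $2841M.
Without OrbitCom: best allocation of the remaining 4 bidders over all 5 bands is TerraLink→Band B ($835M), AzureWave→Band D ($949M), NorthTel→Band F ($524M), Solara→Band G ($641M), total $2949M.
VCG payment = (others' best without OrbitCom) − (others' welfare with OrbitCom) = 2949 − 2841 = $108M.

OrbitCom pays $108M.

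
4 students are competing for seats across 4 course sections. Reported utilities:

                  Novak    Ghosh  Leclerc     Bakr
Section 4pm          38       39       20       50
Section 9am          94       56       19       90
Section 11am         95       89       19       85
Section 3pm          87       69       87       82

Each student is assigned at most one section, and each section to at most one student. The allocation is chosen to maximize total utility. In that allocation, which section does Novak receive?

Treat this as an assignment problem: match each student to one section.
Optimal: Novak→Section 9am (94 points), Ghosh→Section 11am (89 points), Leclerc→Section 3pm (87 points), Bakr→Section 4pm (50 points) — total 94+89+87+50 = 320 points.
Max-entry greedy (repeatedly take the single best remaining cell) gives 311 points, worse by 9.
No other one-to-one assignment exceeds 320 points.
Novak's own top section is Section 11am (95 points), but forcing Novak→Section 11am and reassigning the rest optimally gives only 311 points — worse by 9.

Novak receives Section 9am.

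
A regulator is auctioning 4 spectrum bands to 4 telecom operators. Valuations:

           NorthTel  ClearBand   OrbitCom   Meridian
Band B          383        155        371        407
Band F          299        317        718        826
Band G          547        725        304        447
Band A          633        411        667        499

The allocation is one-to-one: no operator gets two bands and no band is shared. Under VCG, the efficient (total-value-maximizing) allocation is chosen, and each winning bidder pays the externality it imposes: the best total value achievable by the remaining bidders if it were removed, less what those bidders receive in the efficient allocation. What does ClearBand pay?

ClearBand pays $164M.

Efficient allocation: NorthTel→Band B ($383M), ClearBand→Band G ($725M), OrbitCom→Band A ($667M), Meridian→Band F ($826M); total welfare W = $2601M.
ClearBand receives Band G at value $725M, so the others get W − 725 = $1876M.
Without ClearBand: best allocation of the remaining 3 bidders over all 4 bands is NorthTel→Band G ($547M), OrbitCom→Band A ($667M), Meridian→Band F ($826M), total $2040M.
VCG payment = (others' best without ClearBand) − (others' welfare with ClearBand) = 2040 − 1876 = $164M.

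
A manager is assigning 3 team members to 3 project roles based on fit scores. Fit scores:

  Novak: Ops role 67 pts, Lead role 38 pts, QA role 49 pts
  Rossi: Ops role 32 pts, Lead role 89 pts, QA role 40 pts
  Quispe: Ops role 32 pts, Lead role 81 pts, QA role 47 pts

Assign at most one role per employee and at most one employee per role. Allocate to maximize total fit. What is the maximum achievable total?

This is a one-to-one assignment (maximum-weight bipartite matching).
Optimal: Novak→Ops role (67 pts), Rossi→Lead role (89 pts), Quispe→QA role (47 pts) — total 67+89+47 = 203 pts.
Next-best assignment: Novak→Ops role, Rossi→QA role, Quispe→Lead role = 188 pts.
Swapping Rossi↔Novak (Rossi→Ops role 32 pts, Novak→Lead role 38 pts) loses 86.

Maximum total: 203 pts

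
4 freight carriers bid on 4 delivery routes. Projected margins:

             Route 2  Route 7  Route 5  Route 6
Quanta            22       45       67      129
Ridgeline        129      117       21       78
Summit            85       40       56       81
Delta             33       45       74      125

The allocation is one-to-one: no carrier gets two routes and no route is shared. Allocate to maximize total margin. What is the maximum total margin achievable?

Max total: $405k

Optimal: Quanta→Route 6 ($129k), Ridgeline→Route 7 ($117k), Summit→Route 2 ($85k), Delta→Route 5 ($74k) — total 129+117+85+74 = $405k.
Max-entry greedy (repeatedly take the single best remaining cell) gives $372k, worse by 33.
Swapping Delta↔Ridgeline (Delta→Route 7 $45k, Ridgeline→Route 5 $21k) loses 125.
Checked against all permutations: $405k is optimal.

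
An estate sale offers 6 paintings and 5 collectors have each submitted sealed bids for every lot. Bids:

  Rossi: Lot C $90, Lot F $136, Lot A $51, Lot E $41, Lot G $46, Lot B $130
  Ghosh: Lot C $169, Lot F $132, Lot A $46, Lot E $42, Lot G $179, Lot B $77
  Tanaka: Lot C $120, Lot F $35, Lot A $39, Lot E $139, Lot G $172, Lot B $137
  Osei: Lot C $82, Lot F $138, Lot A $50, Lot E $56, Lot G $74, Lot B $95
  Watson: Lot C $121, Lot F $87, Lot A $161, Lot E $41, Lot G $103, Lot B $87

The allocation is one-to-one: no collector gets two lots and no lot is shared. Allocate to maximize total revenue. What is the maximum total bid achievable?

Optimal: Rossi→Lot B ($130), Ghosh→Lot C ($169), Tanaka→Lot G ($172), Osei→Lot F ($138), Watson→Lot A ($161) — total 130+169+172+138+161 = $770.
Row-greedy (each collector in turn takes its best remaining lot) gives $710, worse by 60.
Next-best assignment: Rossi→Lot B, Ghosh→Lot G, Tanaka→Lot E, Osei→Lot F, Watson→Lot A = $747.
No other one-to-one assignment exceeds $770.

Maximum total: $770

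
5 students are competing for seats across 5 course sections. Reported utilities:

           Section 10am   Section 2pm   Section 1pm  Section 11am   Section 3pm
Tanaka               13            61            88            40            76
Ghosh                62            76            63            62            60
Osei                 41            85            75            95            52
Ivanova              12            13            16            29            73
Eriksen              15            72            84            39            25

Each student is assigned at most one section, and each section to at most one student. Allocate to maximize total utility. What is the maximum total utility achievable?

This is a one-to-one assignment (maximum-weight bipartite matching).
Optimal: Tanaka→Section 1pm (88 points), Ghosh→Section 10am (62 points), Osei→Section 11am (95 points), Ivanova→Section 3pm (73 points), Eriksen→Section 2pm (72 points) — total 88+62+95+73+72 = 390 points.
Column-greedy (each section in turn goes to its best remaining student) gives 347 points, worse by 43.
No other one-to-one assignment exceeds 390 points.

Max total: 390 points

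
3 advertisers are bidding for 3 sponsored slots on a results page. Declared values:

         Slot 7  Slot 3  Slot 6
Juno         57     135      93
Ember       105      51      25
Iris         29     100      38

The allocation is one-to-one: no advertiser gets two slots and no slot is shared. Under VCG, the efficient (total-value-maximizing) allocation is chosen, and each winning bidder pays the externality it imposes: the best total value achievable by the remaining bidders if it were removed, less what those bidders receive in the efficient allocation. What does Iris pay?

Iris pays $42.

Efficient allocation: Juno→Slot 6 ($93), Ember→Slot 7 ($105), Iris→Slot 3 ($100); total welfare W = $298.
Iris receives Slot 3 at value $100, so the others get W − 100 = $198.
Without Iris: best allocation of the remaining 2 bidders over all 3 slots is Juno→Slot 3 ($135), Ember→Slot 7 ($105), total $240.
VCG payment = (others' best without Iris) − (others' welfare with Iris) = 240 − 198 = $42.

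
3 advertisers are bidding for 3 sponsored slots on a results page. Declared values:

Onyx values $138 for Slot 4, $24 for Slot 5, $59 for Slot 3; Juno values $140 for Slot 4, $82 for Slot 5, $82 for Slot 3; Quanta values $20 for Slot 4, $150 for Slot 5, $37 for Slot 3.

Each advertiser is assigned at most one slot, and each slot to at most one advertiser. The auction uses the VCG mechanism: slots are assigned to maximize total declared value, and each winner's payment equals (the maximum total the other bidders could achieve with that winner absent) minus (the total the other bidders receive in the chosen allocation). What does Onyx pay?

Onyx pays $58.

Efficient allocation: Onyx→Slot 4 ($138), Juno→Slot 3 ($82), Quanta→Slot 5 ($150); total welfare W = $370.
Onyx receives Slot 4 at value $138, so the others get W − 138 = $232.
Without Onyx: best allocation of the remaining 2 bidders over all 3 slots is Juno→Slot 4 ($140), Quanta→Slot 5 ($150), total $290.
VCG payment = (others' best without Onyx) − (others' welfare with Onyx) = 290 − 232 = $58.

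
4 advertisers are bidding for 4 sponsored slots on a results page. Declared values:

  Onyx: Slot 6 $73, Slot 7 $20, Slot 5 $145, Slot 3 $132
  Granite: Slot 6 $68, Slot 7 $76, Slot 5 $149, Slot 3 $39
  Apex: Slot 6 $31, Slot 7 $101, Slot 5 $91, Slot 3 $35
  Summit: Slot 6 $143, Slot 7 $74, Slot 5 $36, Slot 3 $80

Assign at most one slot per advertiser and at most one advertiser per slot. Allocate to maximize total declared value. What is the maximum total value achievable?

Optimal: Onyx→Slot 3 ($132), Granite→Slot 5 ($149), Apex→Slot 7 ($101), Summit→Slot 6 ($143) — total 132+149+101+143 = $525.
Row-greedy (each advertiser in turn takes its best remaining slot) gives $399, worse by 126.
Next-best assignment: Onyx→Slot 3, Granite→Slot 7, Apex→Slot 5, Summit→Slot 6 = $442.

Max total: $525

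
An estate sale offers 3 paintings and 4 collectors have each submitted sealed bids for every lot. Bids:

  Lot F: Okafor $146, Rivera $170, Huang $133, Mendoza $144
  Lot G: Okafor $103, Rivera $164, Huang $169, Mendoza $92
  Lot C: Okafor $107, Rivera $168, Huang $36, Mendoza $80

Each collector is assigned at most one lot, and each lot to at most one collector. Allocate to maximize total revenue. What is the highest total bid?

Optimal: Okafor→Lot F ($146), Huang→Lot G ($169), Rivera→Lot C ($168) — total 146+169+168 = $483.
Next-best assignment: Mendoza→Lot F, Huang→Lot G, Rivera→Lot C = $481.

Maximum total: $483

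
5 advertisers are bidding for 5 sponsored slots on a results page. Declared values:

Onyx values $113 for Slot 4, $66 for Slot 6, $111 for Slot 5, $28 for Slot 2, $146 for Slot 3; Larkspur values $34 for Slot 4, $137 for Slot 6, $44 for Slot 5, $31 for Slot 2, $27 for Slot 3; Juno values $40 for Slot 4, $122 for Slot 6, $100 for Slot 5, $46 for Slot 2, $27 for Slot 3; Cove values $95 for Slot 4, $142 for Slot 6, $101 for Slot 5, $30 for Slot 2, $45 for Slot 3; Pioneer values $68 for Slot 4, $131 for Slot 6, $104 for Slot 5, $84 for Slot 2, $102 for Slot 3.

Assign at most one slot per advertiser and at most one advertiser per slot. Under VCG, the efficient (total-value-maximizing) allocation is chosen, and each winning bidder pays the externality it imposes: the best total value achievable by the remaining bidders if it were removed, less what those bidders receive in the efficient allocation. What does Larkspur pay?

Efficient allocation: Onyx→Slot 3 ($146), Larkspur→Slot 6 ($137), Juno→Slot 5 ($100), Cove→Slot 4 ($95), Pioneer→Slot 2 ($84); total welfare W = $562.
Larkspur receives Slot 6 at value $137, so the others get W − 137 = $425.
Without Larkspur: best allocation of the remaining 4 bidders over all 5 slots is Onyx→Slot 3 ($146), Juno→Slot 5 ($100), Cove→Slot 4 ($95), Pioneer→Slot 6 ($131), total $472.
VCG payment = (others' best without Larkspur) − (others' welfare with Larkspur) = 472 − 425 = $47.

Larkspur pays $47.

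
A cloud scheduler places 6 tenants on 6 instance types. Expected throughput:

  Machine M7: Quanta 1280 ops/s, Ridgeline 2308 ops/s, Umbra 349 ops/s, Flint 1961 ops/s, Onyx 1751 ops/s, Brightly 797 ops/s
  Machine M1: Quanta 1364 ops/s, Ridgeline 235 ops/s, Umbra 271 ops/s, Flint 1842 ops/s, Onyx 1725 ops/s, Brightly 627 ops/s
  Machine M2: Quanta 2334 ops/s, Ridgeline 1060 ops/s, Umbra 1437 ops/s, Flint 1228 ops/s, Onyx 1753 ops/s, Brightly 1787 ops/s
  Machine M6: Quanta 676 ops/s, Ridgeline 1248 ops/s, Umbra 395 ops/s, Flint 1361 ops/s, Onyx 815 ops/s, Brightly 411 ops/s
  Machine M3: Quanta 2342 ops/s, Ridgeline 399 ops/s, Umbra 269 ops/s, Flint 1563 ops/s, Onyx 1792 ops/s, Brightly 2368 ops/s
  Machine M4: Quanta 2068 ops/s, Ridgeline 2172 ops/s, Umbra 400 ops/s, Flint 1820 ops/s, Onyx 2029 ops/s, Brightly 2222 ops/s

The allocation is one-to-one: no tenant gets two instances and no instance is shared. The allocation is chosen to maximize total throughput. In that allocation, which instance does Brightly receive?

This is the linear assignment problem.
Optimal: Quanta→Machine M3 (2342 ops/s), Ridgeline→Machine M7 (2308 ops/s), Umbra→Machine M2 (1437 ops/s), Flint→Machine M6 (1361 ops/s), Onyx→Machine M1 (1725 ops/s), Brightly→Machine M4 (2222 ops/s) — total 2342+2308+1437+1361+1725+2222 = 11395 ops/s.
Column-greedy (each instance in turn goes to its best remaining tenant) gives 10067 ops/s, worse by 1328.
Swapping Umbra↔Brightly (Umbra→Machine M4 400 ops/s, Brightly→Machine M2 1787 ops/s) loses 1472.
Brightly's own top instance is Machine M3 (2368 ops/s), but forcing Brightly→Machine M3 and reassigning the rest optimally gives only 11276 ops/s — worse by 119.

Brightly receives Machine M4.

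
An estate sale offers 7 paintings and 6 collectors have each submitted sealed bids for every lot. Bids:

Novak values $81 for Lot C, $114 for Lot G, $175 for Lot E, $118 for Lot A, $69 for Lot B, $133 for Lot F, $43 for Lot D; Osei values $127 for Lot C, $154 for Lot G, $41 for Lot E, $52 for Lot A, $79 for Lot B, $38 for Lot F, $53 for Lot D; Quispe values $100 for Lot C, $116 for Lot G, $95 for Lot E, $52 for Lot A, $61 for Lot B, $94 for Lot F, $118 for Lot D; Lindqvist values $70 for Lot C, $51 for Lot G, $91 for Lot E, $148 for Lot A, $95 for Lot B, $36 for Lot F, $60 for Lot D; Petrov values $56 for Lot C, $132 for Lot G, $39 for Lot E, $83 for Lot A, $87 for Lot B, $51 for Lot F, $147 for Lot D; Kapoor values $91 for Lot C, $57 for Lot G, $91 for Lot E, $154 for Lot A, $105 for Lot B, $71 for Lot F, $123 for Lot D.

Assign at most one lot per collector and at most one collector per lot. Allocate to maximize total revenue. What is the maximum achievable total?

Optimal: Novak→Lot E ($175), Osei→Lot G ($154), Quispe→Lot C ($100), Lindqvist→Lot A ($148), Petrov→Lot D ($147), Kapoor→Lot B ($105) — total 175+154+100+148+147+105 = $829.
Row-greedy (each collector in turn takes its best remaining lot) gives $773, worse by 56.
Swapping Petrov↔Novak (Petrov→Lot E $39, Novak→Lot D $43) loses 240.

Max total: $829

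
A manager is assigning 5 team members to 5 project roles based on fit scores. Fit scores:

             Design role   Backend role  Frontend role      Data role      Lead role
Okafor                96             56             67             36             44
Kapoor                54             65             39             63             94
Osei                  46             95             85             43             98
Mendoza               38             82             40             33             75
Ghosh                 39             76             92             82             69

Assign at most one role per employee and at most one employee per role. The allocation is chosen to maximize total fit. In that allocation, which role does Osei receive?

Optimal: Okafor→Design role (96 pts), Kapoor→Lead role (94 pts), Osei→Frontend role (85 pts), Mendoza→Backend role (82 pts), Ghosh→Data role (82 pts) — total 96+94+85+82+82 = 439 pts.
Row-greedy (each employee in turn takes its best remaining role) gives 407 pts, worse by 32.
Next-best assignment: Okafor→Design role, Kapoor→Data role, Osei→Lead role, Mendoza→Backend role, Ghosh→Frontend role = 431 pts.
No other one-to-one assignment exceeds 439 pts.
Osei's own top role is Lead role (98 pts), but forcing Osei→Lead role and reassigning the rest optimally gives only 431 pts — worse by 8.

Osei receives Frontend role.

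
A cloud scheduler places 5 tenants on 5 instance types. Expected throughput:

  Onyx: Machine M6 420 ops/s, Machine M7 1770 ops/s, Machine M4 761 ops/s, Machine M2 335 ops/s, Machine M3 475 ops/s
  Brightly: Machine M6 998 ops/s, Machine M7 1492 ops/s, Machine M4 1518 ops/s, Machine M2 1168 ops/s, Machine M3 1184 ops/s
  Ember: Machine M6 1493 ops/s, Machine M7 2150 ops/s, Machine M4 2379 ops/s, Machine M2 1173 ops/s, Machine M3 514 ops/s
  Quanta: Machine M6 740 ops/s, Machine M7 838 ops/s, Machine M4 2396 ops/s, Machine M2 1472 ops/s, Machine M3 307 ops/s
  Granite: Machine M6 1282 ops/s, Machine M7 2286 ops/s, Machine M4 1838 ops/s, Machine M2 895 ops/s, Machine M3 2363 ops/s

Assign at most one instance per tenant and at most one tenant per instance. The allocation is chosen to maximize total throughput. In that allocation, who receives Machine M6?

Optimal: Onyx→Machine M7 (1770 ops/s), Brightly→Machine M2 (1168 ops/s), Ember→Machine M6 (1493 ops/s), Quanta→Machine M4 (2396 ops/s), Granite→Machine M3 (2363 ops/s) — total 1770+1168+1493+2396+2363 = 9190 ops/s.
Column-greedy (each instance in turn goes to its best remaining tenant) gives 7818 ops/s, worse by 1372.
Ember's own top instance is Machine M4 (2379 ops/s), but forcing Ember→Machine M4 and reassigning the rest optimally gives only 8982 ops/s — worse by 208.

Ember receives Machine M6.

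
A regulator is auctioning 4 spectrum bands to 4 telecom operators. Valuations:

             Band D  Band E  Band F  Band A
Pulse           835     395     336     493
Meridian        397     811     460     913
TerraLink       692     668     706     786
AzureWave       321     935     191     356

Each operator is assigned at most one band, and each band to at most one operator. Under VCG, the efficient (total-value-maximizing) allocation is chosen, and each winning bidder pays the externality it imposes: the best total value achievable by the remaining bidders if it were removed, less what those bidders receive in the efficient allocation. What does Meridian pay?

Efficient allocation: Pulse→Band D ($835M), Meridian→Band A ($913M), TerraLink→Band F ($706M), AzureWave→Band E ($935M); total welfare W = $3389M.
Meridian receives Band A at value $913M, so the others get W − 913 = $2476M.
Without Meridian: best allocation of the remaining 3 bidders over all 4 bands is Pulse→Band D ($835M), TerraLink→Band A ($786M), AzureWave→Band E ($935M), total $2556M.
VCG payment = (others' best without Meridian) − (others' welfare with Meridian) = 2556 − 2476 = $80M.

Meridian pays $80M.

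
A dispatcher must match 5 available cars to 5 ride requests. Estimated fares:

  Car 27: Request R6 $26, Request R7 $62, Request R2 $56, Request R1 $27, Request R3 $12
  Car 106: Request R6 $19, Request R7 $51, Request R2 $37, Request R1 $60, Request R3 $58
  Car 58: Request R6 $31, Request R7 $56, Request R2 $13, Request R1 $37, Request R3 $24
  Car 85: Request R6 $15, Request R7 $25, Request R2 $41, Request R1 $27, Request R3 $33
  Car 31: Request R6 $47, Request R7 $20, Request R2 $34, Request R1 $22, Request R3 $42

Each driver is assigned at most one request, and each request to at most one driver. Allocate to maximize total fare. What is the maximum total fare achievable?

Optimal: Car 27→Request R2 ($56), Car 106→Request R1 ($60), Car 58→Request R7 ($56), Car 85→Request R3 ($33), Car 31→Request R6 ($47) — total 56+60+56+33+47 = $252.
Column-greedy (each request in turn goes to its best remaining driver) gives $234, worse by 18.
Swapping Car 31↔Car 85 (Car 31→Request R3 $42, Car 85→Request R6 $15) loses 23.

Maximum total: $252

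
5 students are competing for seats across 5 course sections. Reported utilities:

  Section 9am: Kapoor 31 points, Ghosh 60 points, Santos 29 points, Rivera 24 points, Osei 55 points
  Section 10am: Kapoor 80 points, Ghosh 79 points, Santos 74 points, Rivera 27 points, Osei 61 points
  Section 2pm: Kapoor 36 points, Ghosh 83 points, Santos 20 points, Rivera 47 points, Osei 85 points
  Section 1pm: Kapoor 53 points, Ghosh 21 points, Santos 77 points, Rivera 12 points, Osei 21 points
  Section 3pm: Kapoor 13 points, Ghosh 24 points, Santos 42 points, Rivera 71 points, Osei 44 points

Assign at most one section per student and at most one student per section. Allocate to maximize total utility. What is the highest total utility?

Optimal: Kapoor→Section 10am (80 points), Ghosh→Section 9am (60 points), Santos→Section 1pm (77 points), Rivera→Section 3pm (71 points), Osei→Section 2pm (85 points) — total 80+60+77+71+85 = 373 points.
Row-greedy (each student in turn takes its best remaining section) gives 366 points, worse by 7.
Next-best assignment: Kapoor→Section 10am, Ghosh→Section 2pm, Santos→Section 1pm, Rivera→Section 3pm, Osei→Section 9am = 366 points.

Max total: 373 points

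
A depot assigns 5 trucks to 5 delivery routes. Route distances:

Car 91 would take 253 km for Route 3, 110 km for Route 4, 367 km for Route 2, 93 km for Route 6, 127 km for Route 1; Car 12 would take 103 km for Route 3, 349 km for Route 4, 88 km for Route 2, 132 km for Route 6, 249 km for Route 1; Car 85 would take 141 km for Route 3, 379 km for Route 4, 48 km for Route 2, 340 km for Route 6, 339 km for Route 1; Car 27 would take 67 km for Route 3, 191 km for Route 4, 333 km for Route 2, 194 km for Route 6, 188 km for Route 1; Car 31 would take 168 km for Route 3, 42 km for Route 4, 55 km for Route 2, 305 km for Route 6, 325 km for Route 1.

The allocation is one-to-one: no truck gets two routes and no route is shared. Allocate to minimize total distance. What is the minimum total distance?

Min total: 416 km

Optimal: Car 91→Route 1 (127 km), Car 12→Route 6 (132 km), Car 85→Route 2 (48 km), Car 27→Route 3 (67 km), Car 31→Route 4 (42 km) — total 127+132+48+67+42 = 416 km.
Row-greedy (each truck in turn takes its cheapest remaining route) gives 552 km, worse by 136.
Next-best assignment: Car 91→Route 6, Car 12→Route 3, Car 85→Route 2, Car 27→Route 1, Car 31→Route 4 = 474 km.
Swapping Car 12↔Car 91 (Car 12→Route 1 249 km, Car 91→Route 6 93 km) adds 83.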